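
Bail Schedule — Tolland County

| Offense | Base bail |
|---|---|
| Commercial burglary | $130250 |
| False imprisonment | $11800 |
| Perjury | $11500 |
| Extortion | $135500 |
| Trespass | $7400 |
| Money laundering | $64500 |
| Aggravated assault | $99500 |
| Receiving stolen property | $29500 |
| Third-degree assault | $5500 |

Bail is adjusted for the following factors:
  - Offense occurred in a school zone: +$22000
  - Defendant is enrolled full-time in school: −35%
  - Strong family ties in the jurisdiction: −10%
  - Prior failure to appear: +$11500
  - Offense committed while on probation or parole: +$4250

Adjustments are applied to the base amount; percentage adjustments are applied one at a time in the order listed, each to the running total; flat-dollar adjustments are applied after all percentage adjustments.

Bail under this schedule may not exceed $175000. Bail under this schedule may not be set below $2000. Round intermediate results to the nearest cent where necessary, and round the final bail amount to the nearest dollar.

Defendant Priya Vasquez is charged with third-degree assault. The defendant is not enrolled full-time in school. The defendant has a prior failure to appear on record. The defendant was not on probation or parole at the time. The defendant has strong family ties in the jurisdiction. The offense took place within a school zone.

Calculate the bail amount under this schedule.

$38450

Base amounts from the schedule: third-degree assault $5500.
Single charge. Combined base = $5500.
Strong family ties in the jurisdiction (−10%): $5500 × 0.9 = $4950.
Offense occurred in a school zone (+$22000 flat): $4950 + $22000 = $26950.
Prior failure to appear (+$11500 flat): $26950 + $11500 = $38450.
$38450 is within the $175000 maximum.
$38450 is at or above the $2000 minimum.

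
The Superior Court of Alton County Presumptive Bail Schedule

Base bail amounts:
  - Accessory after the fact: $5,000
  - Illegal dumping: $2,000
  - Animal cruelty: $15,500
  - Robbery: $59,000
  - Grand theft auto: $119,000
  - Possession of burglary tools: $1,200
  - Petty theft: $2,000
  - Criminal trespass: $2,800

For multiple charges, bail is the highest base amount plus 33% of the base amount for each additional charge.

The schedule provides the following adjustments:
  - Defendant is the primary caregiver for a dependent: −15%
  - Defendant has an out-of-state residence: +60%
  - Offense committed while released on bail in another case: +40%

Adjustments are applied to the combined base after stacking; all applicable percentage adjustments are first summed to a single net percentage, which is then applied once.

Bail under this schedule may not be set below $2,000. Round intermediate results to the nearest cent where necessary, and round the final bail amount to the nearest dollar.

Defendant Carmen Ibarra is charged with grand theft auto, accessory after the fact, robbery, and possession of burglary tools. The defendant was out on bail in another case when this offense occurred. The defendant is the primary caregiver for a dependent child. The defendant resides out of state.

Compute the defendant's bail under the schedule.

Base amounts from the schedule: grand theft auto $119,000; accessory after the fact $5,000; robbery $59,000; possession of burglary tools $1,200.
Stacking rule: highest base plus 33% of each additional charge. Highest is grand theft auto at $119,000. Additional: $5,000 × 33% = $1,650; $59,000 × 33% = $19,470; $1,200 × 33% = $396. Combined base = $119,000 + $21,516 = $140,516.
Net percentage adjustment: −15% +60% +40% = +85%. $140,516 × 1.85 = $259,954.60.
$259,954.60 is at or above the $2,000 minimum.
Rounded to the nearest dollar: $259,955.

$259,955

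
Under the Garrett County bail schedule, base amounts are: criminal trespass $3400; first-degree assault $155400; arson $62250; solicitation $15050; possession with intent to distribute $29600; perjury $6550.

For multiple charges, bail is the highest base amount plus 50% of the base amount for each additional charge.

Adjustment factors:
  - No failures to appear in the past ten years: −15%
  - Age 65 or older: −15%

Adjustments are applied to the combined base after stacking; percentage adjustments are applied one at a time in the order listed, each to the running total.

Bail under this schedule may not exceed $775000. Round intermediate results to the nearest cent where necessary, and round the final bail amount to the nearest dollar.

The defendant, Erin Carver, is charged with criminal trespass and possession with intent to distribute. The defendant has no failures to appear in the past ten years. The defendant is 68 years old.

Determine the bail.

$22614

Base amounts from the schedule: criminal trespass $3400; possession with intent to distribute $29600.
Stacking rule: highest base plus 50% of each additional charge. Highest is possession with intent to distribute at $29600. Additional: $3400 × 50% = $1700. Combined base = $29600 + $1700 = $31300.
No failures to appear in the past ten years (−15%): $31300 × 0.85 = $26605.
Age 65 or older (−15%): $26605 × 0.85 = $22614.25.
$22614.25 is within the $775000 maximum.
Rounded to the nearest dollar: $22614.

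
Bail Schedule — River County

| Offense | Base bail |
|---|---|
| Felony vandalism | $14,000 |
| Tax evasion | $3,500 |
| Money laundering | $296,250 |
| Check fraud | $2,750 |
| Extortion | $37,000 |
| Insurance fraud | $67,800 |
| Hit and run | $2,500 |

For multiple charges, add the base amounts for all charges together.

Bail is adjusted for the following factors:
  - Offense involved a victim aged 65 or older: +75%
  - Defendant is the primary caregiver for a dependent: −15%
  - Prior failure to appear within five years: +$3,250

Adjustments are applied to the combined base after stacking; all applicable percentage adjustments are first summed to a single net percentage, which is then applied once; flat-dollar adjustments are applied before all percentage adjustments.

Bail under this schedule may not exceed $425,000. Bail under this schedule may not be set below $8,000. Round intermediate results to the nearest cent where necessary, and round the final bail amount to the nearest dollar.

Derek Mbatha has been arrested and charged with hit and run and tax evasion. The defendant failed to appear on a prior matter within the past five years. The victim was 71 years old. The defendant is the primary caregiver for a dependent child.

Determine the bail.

Base amounts from the schedule: hit and run $2,500; tax evasion $3,500.
Stacking rule: sum of all bases. $2,500 + $3,500 = $6,000.
Prior failure to appear within five years (+$3,250 flat): $6,000 + $3,250 = $9,250.
Net percentage adjustment: +75% −15% = +60%. $9,250 × 1.6 = $14,800.
$14,800 is within the $425,000 maximum.
$14,800 is at or above the $8,000 minimum.

$14,800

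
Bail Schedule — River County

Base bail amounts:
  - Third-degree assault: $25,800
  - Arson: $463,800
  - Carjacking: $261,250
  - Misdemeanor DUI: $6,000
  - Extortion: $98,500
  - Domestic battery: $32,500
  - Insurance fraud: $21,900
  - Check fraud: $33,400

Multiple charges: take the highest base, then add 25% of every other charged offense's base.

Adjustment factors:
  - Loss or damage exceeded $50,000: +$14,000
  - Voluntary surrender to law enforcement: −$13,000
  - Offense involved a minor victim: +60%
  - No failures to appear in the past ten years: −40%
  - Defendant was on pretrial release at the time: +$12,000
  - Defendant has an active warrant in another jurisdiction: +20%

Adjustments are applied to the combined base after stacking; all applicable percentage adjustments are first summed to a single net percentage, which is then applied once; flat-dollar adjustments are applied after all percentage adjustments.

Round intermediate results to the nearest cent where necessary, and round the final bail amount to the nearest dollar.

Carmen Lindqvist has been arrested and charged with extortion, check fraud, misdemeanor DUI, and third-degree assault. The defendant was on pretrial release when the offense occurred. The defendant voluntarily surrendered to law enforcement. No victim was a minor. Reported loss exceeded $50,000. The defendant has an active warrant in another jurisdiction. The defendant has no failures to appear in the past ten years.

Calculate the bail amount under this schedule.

Base amounts from the schedule: extortion $98,500; check fraud $33,400; misdemeanor DUI $6,000; third-degree assault $25,800.
Stacking rule: highest base plus 25% of each additional charge. Highest is extortion at $98,500. Additional: $33,400 × 25% = $8,350; $6,000 × 25% = $1,500; $25,800 × 25% = $6,450. Combined base = $98,500 + $16,300 = $114,800.
Net percentage adjustment: −40% +20% = −20%. $114,800 × 0.8 = $91,840.
Loss or damage exceeded $50,000 (+$14,000 flat): $91,840 + $14,000 = $105,840.
Voluntary surrender to law enforcement (−$13,000 flat): $105,840 − $13,000 = $92,840.
Defendant was on pretrial release at the time (+$12,000 flat): $92,840 + $12,000 = $104,840.

$104,840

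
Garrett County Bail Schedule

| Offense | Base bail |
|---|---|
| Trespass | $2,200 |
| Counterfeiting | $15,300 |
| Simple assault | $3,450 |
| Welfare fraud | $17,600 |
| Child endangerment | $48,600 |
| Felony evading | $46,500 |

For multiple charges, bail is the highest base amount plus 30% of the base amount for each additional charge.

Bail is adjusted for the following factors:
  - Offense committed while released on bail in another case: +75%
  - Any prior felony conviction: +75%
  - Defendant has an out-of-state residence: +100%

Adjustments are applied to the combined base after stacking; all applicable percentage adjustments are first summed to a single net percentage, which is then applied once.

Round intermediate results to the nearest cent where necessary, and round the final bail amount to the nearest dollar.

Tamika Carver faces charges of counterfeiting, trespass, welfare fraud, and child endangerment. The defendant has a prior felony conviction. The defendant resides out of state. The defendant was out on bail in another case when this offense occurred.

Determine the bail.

$206,955

Base amounts from the schedule: counterfeiting $15,300; trespass $2,200; welfare fraud $17,600; child endangerment $48,600.
Stacking rule: highest base plus 30% of each additional charge. Highest is child endangerment at $48,600. Additional: $15,300 × 30% = $4,590; $2,200 × 30% = $660; $17,600 × 30% = $5,280. Combined base = $48,600 + $10,530 = $59,130.
Net percentage adjustment: +75% +75% +100% = +250%. $59,130 × 3.5 = $206,955.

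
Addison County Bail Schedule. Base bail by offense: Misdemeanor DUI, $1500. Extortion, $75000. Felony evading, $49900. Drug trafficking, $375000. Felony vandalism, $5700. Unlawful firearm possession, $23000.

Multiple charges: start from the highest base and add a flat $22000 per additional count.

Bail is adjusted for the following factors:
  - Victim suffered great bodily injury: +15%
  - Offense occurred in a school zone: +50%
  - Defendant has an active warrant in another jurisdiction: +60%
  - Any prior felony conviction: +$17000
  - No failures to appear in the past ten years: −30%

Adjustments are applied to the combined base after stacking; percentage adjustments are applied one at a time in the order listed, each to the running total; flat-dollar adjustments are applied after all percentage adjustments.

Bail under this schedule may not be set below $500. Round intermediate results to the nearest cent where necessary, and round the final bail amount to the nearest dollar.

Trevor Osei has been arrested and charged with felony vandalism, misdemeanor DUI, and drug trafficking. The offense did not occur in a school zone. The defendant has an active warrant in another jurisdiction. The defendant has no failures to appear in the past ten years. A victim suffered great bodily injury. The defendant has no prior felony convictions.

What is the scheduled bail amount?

Base amounts from the schedule: felony vandalism $5700; misdemeanor DUI $1500; drug trafficking $375000.
Stacking rule: highest base plus $22000 per additional charge. Highest is drug trafficking at $375000; 2 additional charges → +$44000. Combined base = $419000.
Victim suffered great bodily injury (+15%): $419000 × 1.15 = $481850.
Defendant has an active warrant in another jurisdiction (+60%): $481850 × 1.6 = $770960.
No failures to appear in the past ten years (−30%): $770960 × 0.7 = $539672.
$539672 is at or above the $500 minimum.

$539672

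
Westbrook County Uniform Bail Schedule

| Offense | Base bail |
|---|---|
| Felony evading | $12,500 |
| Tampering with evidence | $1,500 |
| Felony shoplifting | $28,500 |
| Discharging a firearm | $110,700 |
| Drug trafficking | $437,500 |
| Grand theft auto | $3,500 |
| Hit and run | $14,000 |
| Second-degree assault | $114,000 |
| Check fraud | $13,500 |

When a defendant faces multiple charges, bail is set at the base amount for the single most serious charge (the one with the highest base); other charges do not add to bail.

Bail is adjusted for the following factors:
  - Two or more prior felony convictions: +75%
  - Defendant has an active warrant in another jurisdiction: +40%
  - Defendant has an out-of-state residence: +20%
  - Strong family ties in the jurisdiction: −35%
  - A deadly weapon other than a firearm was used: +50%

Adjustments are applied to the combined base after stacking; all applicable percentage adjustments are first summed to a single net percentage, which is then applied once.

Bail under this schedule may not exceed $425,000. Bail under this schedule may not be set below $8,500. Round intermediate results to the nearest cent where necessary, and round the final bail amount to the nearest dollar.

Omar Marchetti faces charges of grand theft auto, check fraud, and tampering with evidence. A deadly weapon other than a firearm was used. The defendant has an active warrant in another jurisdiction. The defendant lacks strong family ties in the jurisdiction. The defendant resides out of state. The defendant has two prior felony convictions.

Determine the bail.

Base amounts from the schedule: grand theft auto $3,500; check fraud $13,500; tampering with evidence $1,500.
Stacking rule: use the highest base only. Highest is check fraud at $13,500. Combined base = $13,500.
Net percentage adjustment: +75% +40% +20% +50% = +185%. $13,500 × 2.85 = $38,475.
$38,475 is within the $425,000 maximum.
$38,475 is at or above the $8,500 minimum.

$38,475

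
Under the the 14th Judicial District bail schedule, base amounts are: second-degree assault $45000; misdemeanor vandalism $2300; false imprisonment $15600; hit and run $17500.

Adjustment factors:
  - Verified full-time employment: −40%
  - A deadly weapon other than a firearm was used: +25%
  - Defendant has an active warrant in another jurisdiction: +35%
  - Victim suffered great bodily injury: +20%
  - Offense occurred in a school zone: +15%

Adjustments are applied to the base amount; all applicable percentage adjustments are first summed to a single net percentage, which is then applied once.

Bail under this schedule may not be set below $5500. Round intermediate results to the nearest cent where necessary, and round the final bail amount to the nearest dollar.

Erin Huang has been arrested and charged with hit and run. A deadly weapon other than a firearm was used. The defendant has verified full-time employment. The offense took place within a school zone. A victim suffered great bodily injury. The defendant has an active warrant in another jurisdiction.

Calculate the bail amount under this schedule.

$27125

Base amounts from the schedule: hit and run $17500.
Single charge. Combined base = $17500.
Net percentage adjustment: −40% +25% +35% +20% +15% = +55%. $17500 × 1.55 = $27125.
$27125 is at or above the $5500 minimum.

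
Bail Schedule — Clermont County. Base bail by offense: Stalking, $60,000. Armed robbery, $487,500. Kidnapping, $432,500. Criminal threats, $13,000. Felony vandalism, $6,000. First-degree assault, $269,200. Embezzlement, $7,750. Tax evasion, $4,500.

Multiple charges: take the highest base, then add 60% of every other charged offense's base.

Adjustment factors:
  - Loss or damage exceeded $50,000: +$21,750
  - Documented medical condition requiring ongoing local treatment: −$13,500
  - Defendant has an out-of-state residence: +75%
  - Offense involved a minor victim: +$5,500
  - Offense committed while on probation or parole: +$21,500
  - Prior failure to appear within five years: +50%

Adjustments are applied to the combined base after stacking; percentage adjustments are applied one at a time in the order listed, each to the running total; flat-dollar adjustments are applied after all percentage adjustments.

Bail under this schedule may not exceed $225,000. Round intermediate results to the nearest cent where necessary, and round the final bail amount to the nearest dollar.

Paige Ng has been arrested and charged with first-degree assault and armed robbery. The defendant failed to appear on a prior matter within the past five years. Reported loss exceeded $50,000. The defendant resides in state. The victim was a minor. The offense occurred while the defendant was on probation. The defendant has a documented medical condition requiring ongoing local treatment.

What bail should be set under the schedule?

Base amounts from the schedule: first-degree assault $269,200; armed robbery $487,500.
Stacking rule: highest base plus 60% of each additional charge. Highest is armed robbery at $487,500. Additional: $269,200 × 60% = $161,520. Combined base = $487,500 + $161,520 = $649,020.
Prior failure to appear within five years (+50%): $649,020 × 1.5 = $973,530.
Loss or damage exceeded $50,000 (+$21,750 flat): $973,530 + $21,750 = $995,280.
Documented medical condition requiring ongoing local treatment (−$13,500 flat): $995,280 − $13,500 = $981,780.
Offense involved a minor victim (+$5,500 flat): $981,780 + $5,500 = $987,280.
Offense committed while on probation or parole (+$21,500 flat): $987,280 + $21,500 = $1,008,780.
Result $1,008,780 exceeds the maximum of $225,000; bail is capped at $225,000.

$225,000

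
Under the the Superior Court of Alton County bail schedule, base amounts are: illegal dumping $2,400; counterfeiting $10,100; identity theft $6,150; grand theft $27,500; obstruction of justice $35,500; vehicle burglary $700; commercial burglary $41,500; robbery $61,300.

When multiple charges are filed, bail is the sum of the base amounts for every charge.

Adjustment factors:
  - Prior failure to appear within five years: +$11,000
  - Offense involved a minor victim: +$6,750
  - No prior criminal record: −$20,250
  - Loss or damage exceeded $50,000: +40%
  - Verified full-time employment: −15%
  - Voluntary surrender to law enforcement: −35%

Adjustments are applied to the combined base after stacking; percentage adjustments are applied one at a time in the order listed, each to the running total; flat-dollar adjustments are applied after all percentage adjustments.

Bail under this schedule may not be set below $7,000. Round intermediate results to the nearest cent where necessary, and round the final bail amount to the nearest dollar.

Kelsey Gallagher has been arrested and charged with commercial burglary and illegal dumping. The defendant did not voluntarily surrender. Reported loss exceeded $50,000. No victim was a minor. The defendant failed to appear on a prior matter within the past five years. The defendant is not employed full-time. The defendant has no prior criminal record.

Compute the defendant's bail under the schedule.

Base amounts from the schedule: commercial burglary $41,500; illegal dumping $2,400.
Stacking rule: sum of all bases. $41,500 + $2,400 = $43,900.
Loss or damage exceeded $50,000 (+40%): $43,900 × 1.4 = $61,460.
Prior failure to appear within five years (+$11,000 flat): $61,460 + $11,000 = $72,460.
No prior criminal record (−$20,250 flat): $72,460 − $20,250 = $52,210.
$52,210 is at or above the $7,000 minimum.

$52,210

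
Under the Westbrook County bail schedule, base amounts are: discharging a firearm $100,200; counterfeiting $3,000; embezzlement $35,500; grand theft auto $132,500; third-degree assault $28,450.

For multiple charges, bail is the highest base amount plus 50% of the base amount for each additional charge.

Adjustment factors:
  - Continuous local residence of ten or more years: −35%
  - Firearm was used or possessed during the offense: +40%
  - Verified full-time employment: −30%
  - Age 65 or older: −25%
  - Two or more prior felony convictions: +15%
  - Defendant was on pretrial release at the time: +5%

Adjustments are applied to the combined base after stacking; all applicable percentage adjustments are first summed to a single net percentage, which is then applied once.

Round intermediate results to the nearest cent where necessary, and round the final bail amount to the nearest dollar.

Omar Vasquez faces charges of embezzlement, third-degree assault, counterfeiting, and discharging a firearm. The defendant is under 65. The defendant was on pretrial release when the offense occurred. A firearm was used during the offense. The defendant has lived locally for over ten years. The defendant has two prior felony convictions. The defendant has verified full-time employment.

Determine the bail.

Base amounts from the schedule: embezzlement $35,500; third-degree assault $28,450; counterfeiting $3,000; discharging a firearm $100,200.
Stacking rule: highest base plus 50% of each additional charge. Highest is discharging a firearm at $100,200. Additional: $35,500 × 50% = $17,750; $28,450 × 50% = $14,225; $3,000 × 50% = $1,500. Combined base = $100,200 + $33,475 = $133,675.
Net percentage adjustment: −35% +40% −30% +15% +5% = −5%. $133,675 × 0.95 = $126,991.25.
Rounded to the nearest dollar: $126,991.

$126,991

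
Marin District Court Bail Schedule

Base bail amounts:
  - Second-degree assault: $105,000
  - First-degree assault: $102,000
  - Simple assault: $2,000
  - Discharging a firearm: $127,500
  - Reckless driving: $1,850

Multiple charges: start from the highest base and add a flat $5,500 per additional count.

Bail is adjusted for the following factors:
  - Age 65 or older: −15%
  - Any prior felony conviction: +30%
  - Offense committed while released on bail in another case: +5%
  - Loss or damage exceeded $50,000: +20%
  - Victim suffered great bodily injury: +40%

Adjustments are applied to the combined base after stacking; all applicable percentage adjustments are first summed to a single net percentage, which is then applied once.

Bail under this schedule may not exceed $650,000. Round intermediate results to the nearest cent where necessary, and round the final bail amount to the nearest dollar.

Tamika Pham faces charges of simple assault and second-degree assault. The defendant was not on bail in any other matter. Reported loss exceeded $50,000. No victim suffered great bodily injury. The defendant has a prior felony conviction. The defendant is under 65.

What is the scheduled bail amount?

Base amounts from the schedule: simple assault $2,000; second-degree assault $105,000.
Stacking rule: highest base plus $5,500 per additional charge. Highest is second-degree assault at $105,000; 1 additional charge → +$5,500. Combined base = $110,500.
Net percentage adjustment: +30% +20% = +50%. $110,500 × 1.5 = $165,750.
$165,750 is within the $650,000 maximum.

$165,750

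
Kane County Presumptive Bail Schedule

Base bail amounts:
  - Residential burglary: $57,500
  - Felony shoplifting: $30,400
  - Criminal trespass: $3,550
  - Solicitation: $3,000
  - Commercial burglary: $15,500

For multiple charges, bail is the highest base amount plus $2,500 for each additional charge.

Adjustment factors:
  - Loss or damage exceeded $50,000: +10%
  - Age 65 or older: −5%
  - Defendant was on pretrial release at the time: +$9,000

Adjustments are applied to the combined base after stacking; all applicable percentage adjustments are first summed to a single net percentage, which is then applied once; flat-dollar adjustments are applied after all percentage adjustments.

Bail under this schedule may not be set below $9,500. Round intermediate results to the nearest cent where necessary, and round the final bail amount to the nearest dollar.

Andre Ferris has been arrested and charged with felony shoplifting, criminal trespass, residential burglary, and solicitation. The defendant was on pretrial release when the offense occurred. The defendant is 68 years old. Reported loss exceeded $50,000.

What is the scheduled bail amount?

$77,250

Base amounts from the schedule: felony shoplifting $30,400; criminal trespass $3,550; residential burglary $57,500; solicitation $3,000.
Stacking rule: highest base plus $2,500 per additional charge. Highest is residential burglary at $57,500; 3 additional charges → +$7,500. Combined base = $65,000.
Net percentage adjustment: +10% −5% = +5%. $65,000 × 1.05 = $68,250.
Defendant was on pretrial release at the time (+$9,000 flat): $68,250 + $9,000 = $77,250.
$77,250 is at or above the $9,500 minimum.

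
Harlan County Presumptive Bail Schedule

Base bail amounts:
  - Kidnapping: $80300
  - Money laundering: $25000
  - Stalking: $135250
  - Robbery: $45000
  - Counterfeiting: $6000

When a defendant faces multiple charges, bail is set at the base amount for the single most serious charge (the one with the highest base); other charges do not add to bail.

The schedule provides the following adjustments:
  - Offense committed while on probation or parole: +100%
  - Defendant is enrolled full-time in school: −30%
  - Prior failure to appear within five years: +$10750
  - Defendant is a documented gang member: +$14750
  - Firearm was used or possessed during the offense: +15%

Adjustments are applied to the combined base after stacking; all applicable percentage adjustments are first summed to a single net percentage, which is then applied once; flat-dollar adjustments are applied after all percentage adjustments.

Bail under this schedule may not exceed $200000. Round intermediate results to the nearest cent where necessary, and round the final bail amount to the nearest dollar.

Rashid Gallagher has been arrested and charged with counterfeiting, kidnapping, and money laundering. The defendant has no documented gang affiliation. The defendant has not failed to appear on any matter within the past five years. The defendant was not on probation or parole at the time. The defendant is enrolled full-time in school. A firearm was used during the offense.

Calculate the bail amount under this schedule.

$68255

Base amounts from the schedule: counterfeiting $6000; kidnapping $80300; money laundering $25000.
Stacking rule: use the highest base only. Highest is kidnapping at $80300. Combined base = $80300.
Net percentage adjustment: −30% +15% = −15%. $80300 × 0.85 = $68255.
$68255 is within the $200000 maximum.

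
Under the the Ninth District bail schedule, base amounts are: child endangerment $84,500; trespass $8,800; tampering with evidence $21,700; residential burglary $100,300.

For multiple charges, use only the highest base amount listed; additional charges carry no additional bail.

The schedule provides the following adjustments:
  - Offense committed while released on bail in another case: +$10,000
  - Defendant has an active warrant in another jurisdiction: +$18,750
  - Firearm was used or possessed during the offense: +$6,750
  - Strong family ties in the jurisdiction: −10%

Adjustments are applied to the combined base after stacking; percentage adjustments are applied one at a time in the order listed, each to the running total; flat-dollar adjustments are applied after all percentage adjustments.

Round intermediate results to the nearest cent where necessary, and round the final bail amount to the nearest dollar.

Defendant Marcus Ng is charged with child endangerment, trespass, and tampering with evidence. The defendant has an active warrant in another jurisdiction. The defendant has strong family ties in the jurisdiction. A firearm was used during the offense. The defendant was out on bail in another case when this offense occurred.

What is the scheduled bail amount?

$111,550

Base amounts from the schedule: child endangerment $84,500; trespass $8,800; tampering with evidence $21,700.
Stacking rule: use the highest base only. Highest is child endangerment at $84,500. Combined base = $84,500.
Strong family ties in the jurisdiction (−10%): $84,500 × 0.9 = $76,050.
Offense committed while released on bail in another case (+$10,000 flat): $76,050 + $10,000 = $86,050.
Defendant has an active warrant in another jurisdiction (+$18,750 flat): $86,050 + $18,750 = $104,800.
Firearm was used or possessed during the offense (+$6,750 flat): $104,800 + $6,750 = $111,550.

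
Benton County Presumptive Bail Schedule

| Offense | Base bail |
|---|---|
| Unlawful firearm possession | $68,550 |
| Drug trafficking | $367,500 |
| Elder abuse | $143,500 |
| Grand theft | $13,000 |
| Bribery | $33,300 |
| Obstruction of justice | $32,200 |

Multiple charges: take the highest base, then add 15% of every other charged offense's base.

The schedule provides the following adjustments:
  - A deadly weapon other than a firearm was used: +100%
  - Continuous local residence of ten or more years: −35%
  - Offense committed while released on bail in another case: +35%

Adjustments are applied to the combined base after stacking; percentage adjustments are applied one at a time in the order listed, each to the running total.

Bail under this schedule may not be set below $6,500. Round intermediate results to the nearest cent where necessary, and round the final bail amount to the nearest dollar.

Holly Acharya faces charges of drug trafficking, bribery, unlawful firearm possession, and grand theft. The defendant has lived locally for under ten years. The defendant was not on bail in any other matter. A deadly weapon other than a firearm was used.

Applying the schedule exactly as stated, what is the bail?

$769,455

Base amounts from the schedule: drug trafficking $367,500; bribery $33,300; unlawful firearm possession $68,550; grand theft $13,000.
Stacking rule: highest base plus 15% of each additional charge. Highest is drug trafficking at $367,500. Additional: $33,300 × 15% = $4,995; $68,550 × 15% = $10,282.50; $13,000 × 15% = $1,950. Combined base = $367,500 + $17,227.50 = $384,727.50.
A deadly weapon other than a firearm was used (+100%): $384,727.50 × 2 = $769,455.
$769,455 is at or above the $6,500 minimum.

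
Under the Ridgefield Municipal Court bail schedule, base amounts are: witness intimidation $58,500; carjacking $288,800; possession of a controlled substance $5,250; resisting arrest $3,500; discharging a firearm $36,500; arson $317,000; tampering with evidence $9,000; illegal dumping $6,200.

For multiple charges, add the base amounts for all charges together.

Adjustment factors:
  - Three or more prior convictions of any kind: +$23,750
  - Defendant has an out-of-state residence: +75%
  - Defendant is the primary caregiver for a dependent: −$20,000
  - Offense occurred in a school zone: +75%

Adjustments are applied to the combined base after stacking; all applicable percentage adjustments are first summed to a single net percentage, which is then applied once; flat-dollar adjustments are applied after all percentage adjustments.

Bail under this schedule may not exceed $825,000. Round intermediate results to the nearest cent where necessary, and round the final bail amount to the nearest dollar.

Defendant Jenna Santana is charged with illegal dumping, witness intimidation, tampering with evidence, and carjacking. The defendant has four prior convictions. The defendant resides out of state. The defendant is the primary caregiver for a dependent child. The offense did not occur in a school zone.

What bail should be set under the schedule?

Base amounts from the schedule: illegal dumping $6,200; witness intimidation $58,500; tampering with evidence $9,000; carjacking $288,800.
Stacking rule: sum of all bases. $6,200 + $58,500 + $9,000 + $288,800 = $362,500.
Defendant has an out-of-state residence (+75%): $362,500 × 1.75 = $634,375.
Three or more prior convictions of any kind (+$23,750 flat): $634,375 + $23,750 = $658,125.
Defendant is the primary caregiver for a dependent (−$20,000 flat): $658,125 − $20,000 = $638,125.
$638,125 is within the $825,000 maximum.

$638,125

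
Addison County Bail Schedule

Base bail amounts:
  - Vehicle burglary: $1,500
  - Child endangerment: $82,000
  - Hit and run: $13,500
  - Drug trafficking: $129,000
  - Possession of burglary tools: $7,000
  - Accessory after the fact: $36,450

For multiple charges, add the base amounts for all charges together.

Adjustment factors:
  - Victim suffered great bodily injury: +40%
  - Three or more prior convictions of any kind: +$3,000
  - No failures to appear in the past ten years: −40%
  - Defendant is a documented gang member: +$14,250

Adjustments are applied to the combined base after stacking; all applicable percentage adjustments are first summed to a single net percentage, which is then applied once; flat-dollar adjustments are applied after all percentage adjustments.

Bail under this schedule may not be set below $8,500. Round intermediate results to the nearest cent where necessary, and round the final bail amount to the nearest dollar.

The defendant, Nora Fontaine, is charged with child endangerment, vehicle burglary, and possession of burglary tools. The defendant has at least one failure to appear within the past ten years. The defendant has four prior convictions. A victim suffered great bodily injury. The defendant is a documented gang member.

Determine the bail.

Base amounts from the schedule: child endangerment $82,000; vehicle burglary $1,500; possession of burglary tools $7,000.
Stacking rule: sum of all bases. $82,000 + $1,500 + $7,000 = $90,500.
Victim suffered great bodily injury (+40%): $90,500 × 1.4 = $126,700.
Three or more prior convictions of any kind (+$3,000 flat): $126,700 + $3,000 = $129,700.
Defendant is a documented gang member (+$14,250 flat): $129,700 + $14,250 = $143,950.
$143,950 is at or above the $8,500 minimum.

$143,950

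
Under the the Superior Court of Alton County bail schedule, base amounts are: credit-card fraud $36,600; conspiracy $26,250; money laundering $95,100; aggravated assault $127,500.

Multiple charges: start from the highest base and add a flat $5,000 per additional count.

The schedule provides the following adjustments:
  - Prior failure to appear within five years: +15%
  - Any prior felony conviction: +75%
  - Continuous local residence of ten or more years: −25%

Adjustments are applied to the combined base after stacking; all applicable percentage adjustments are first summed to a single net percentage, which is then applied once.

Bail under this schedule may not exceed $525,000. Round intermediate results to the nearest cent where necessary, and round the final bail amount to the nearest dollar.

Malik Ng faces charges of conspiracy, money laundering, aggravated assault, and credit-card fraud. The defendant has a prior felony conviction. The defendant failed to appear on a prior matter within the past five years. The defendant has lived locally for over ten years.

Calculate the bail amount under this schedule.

$235,125

Base amounts from the schedule: conspiracy $26,250; money laundering $95,100; aggravated assault $127,500; credit-card fraud $36,600.
Stacking rule: highest base plus $5,000 per additional charge. Highest is aggravated assault at $127,500; 3 additional charges → +$15,000. Combined base = $142,500.
Net percentage adjustment: +15% +75% −25% = +65%. $142,500 × 1.65 = $235,125.
$235,125 is within the $525,000 maximum.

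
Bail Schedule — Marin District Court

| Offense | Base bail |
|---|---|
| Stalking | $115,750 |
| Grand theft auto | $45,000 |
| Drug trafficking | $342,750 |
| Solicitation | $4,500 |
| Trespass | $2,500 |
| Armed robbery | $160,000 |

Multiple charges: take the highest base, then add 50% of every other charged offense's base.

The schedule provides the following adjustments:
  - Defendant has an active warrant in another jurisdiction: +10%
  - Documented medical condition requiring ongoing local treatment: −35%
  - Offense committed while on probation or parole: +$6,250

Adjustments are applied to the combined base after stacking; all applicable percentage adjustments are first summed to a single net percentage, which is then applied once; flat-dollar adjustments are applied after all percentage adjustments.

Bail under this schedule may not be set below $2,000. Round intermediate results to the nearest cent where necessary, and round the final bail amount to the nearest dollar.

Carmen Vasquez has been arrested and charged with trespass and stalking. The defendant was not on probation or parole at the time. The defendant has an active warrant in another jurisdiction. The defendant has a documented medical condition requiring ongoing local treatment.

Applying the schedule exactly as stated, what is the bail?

$87,750

Base amounts from the schedule: trespass $2,500; stalking $115,750.
Stacking rule: highest base plus 50% of each additional charge. Highest is stalking at $115,750. Additional: $2,500 × 50% = $1,250. Combined base = $115,750 + $1,250 = $117,000.
Net percentage adjustment: +10% −35% = −25%. $117,000 × 0.75 = $87,750.
$87,750 is at or above the $2,000 minimum.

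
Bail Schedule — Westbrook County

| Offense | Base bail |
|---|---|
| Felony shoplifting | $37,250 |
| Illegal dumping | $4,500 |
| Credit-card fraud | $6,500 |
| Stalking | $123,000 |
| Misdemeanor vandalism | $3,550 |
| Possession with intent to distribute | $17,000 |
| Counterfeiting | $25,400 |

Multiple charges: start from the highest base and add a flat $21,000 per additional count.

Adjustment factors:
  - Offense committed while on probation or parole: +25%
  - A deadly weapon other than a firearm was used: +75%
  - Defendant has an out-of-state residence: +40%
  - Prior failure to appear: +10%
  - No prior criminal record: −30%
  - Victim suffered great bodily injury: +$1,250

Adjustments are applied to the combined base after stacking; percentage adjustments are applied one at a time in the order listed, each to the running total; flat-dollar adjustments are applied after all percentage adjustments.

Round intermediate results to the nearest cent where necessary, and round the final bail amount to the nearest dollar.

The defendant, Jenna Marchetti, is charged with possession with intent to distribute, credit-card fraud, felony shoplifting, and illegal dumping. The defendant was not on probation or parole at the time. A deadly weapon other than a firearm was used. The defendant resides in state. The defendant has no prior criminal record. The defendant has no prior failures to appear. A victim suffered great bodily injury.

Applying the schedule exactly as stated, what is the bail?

$124,056

Base amounts from the schedule: possession with intent to distribute $17,000; credit-card fraud $6,500; felony shoplifting $37,250; illegal dumping $4,500.
Stacking rule: highest base plus $21,000 per additional charge. Highest is felony shoplifting at $37,250; 3 additional charges → +$63,000. Combined base = $100,250.
A deadly weapon other than a firearm was used (+75%): $100,250 × 1.75 = $175,437.50.
No prior criminal record (−30%): $175,437.50 × 0.7 = $122,806.25.
Victim suffered great bodily injury (+$1,250 flat): $122,806.25 + $1,250 = $124,056.25.
Rounded to the nearest dollar: $124,056.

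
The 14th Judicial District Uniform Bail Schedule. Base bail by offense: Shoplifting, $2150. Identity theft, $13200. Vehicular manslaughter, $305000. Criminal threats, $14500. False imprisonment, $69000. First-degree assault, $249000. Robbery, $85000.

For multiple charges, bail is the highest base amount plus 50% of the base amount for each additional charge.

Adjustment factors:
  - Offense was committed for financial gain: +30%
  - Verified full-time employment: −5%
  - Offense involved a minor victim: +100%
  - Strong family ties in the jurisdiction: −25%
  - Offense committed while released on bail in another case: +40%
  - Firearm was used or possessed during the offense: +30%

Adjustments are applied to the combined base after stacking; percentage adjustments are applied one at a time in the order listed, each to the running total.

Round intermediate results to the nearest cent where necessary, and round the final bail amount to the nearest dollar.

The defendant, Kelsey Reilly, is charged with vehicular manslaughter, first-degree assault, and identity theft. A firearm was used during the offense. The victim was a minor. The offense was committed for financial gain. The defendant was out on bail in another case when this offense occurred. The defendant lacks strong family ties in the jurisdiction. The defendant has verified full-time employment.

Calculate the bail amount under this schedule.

$1960444

Base amounts from the schedule: vehicular manslaughter $305000; first-degree assault $249000; identity theft $13200.
Stacking rule: highest base plus 50% of each additional charge. Highest is vehicular manslaughter at $305000. Additional: $249000 × 50% = $124500; $13200 × 50% = $6600. Combined base = $305000 + $131100 = $436100.
Offense was committed for financial gain (+30%): $436100 × 1.3 = $566930.
Verified full-time employment (−5%): $566930 × 0.95 = $538583.50.
Offense involved a minor victim (+100%): $538583.50 × 2 = $1077167.
Offense committed while released on bail in another case (+40%): $1077167 × 1.4 = $1508033.80.
Firearm was used or possessed during the offense (+30%): $1508033.80 × 1.3 = $1960443.94.
Rounded to the nearest dollar: $1960444.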